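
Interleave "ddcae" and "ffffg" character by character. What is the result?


Interleaving "ddcae" and "ffffg":
  Position 0: 'd' from first, 'f' from second => "df"
  Position 1: 'd' from first, 'f' from second => "df"
  Position 2: 'c' from first, 'f' from second => "cf"
  Position 3: 'a' from first, 'f' from second => "af"
  Position 4: 'e' from first, 'g' from second => "eg"
Result: dfdfcfafeg

dfdfcfafeg


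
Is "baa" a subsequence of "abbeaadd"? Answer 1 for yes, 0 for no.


Check if "baa" is a subsequence of "abbeaadd"
Greedy scan:
  Position 0 ('a'): no match needed
  Position 1 ('b'): matches sub[0] = 'b'
  Position 2 ('b'): no match needed
  Position 3 ('e'): no match needed
  Position 4 ('a'): matches sub[1] = 'a'
  Position 5 ('a'): matches sub[2] = 'a'
  Position 6 ('d'): no match needed
  Position 7 ('d'): no match needed
All 3 characters matched => is a subsequence

1


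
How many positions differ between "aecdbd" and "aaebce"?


Comparing "aecdbd" and "aaebce" position by position:
  Position 0: 'a' vs 'a' => same
  Position 1: 'e' vs 'a' => DIFFER
  Position 2: 'c' vs 'e' => DIFFER
  Position 3: 'd' vs 'b' => DIFFER
  Position 4: 'b' vs 'c' => DIFFER
  Position 5: 'd' vs 'e' => DIFFER
Positions that differ: 5

5


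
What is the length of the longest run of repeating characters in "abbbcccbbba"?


Input: "abbbcccbbba"
Scanning for longest run:
  Position 1 ('b'): new char, reset run to 1
  Position 2 ('b'): continues run of 'b', length=2
  Position 3 ('b'): continues run of 'b', length=3
  Position 4 ('c'): new char, reset run to 1
  Position 5 ('c'): continues run of 'c', length=2
  Position 6 ('c'): continues run of 'c', length=3
  Position 7 ('b'): new char, reset run to 1
  Position 8 ('b'): continues run of 'b', length=2
  Position 9 ('b'): continues run of 'b', length=3
  Position 10 ('a'): new char, reset run to 1
Longest run: 'b' with length 3

3


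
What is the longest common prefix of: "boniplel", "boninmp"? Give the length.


Words: boniplel, boninmp
  Position 0: all 'b' => match
  Position 1: all 'o' => match
  Position 2: all 'n' => match
  Position 3: all 'i' => match
  Position 4: ('p', 'n') => mismatch, stop
LCP = "boni" (length 4)

4


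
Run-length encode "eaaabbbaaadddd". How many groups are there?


Input: eaaabbbaaadddd
Scanning for consecutive runs:
  Group 1: 'e' x 1 (positions 0-0)
  Group 2: 'a' x 3 (positions 1-3)
  Group 3: 'b' x 3 (positions 4-6)
  Group 4: 'a' x 3 (positions 7-9)
  Group 5: 'd' x 4 (positions 10-13)
Total groups: 5

5


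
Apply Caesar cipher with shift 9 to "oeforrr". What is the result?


Caesar cipher: shift "oeforrr" by 9
  'o' (pos 14) + 9 = pos 23 = 'x'
  'e' (pos 4) + 9 = pos 13 = 'n'
  'f' (pos 5) + 9 = pos 14 = 'o'
  'o' (pos 14) + 9 = pos 23 = 'x'
  'r' (pos 17) + 9 = pos 0 = 'a'
  'r' (pos 17) + 9 = pos 0 = 'a'
  'r' (pos 17) + 9 = pos 0 = 'a'
Result: xnoxaaa

xnoxaaa


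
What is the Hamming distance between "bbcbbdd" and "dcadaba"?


Comparing "bbcbbdd" and "dcadaba" position by position:
  Position 0: 'b' vs 'd' => differ
  Position 1: 'b' vs 'c' => differ
  Position 2: 'c' vs 'a' => differ
  Position 3: 'b' vs 'd' => differ
  Position 4: 'b' vs 'a' => differ
  Position 5: 'd' vs 'b' => differ
  Position 6: 'd' vs 'a' => differ
Total differences (Hamming distance): 7

7


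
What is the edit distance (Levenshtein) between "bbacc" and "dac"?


Computing edit distance: "bbacc" -> "dac"
DP table:
           d    a    c
      0    1    2    3
  b   1    1    2    3
  b   2    2    2    3
  a   3    3    2    3
  c   4    4    3    2
  c   5    5    4    3
Edit distance = dp[5][3] = 3

3


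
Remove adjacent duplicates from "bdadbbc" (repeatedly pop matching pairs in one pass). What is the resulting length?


Input: bdadbbc
Stack-based adjacent duplicate removal:
  Read 'b': push. Stack: b
  Read 'd': push. Stack: bd
  Read 'a': push. Stack: bda
  Read 'd': push. Stack: bdad
  Read 'b': push. Stack: bdadb
  Read 'b': matches stack top 'b' => pop. Stack: bdad
  Read 'c': push. Stack: bdadc
Final stack: "bdadc" (length 5)

5


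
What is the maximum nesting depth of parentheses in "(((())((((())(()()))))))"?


Input: "(((())((((())(()()))))))"
Tracking depth:
  Position 0 '(': depth becomes 1
  Position 1 '(': depth becomes 2
  Position 2 '(': depth becomes 3
  Position 3 '(': depth becomes 4
  Position 4 ')': depth becomes 3
  Position 5 ')': depth becomes 2
  Position 6 '(': depth becomes 3
  Position 7 '(': depth becomes 4
  Position 8 '(': depth becomes 5
  Position 9 '(': depth becomes 6
  Position 10 '(': depth becomes 7
  Position 11 ')': depth becomes 6
  Position 12 ')': depth becomes 5
  Position 13 '(': depth becomes 6
  Position 14 '(': depth becomes 7
  Position 15 ')': depth becomes 6
  Position 16 '(': depth becomes 7
  Position 17 ')': depth becomes 6
  Position 18 ')': depth becomes 5
  Position 19 ')': depth becomes 4
  Position 20 ')': depth becomes 3
  Position 21 ')': depth becomes 2
  Position 22 ')': depth becomes 1
  Position 23 ')': depth becomes 0
Maximum depth reached: 7

7


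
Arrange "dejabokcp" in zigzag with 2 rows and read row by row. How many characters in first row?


Zigzag "dejabokcp" into 2 rows:
Placing characters:
  'd' => row 0
  'e' => row 1
  'j' => row 0
  'a' => row 1
  'b' => row 0
  'o' => row 1
  'k' => row 0
  'c' => row 1
  'p' => row 0
Rows:
  Row 0: "djbkp"
  Row 1: "eaoc"
First row length: 5

5


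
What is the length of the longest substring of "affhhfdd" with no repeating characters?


Input: "affhhfdd"
Sliding window (track last position of each char):
  Position 0 ('a'): window [0,0] length 1 -- new best
  Position 1 ('f'): window [0,1] length 2 -- new best
  Position 2 ('f'): repeat (last at 1), move window start to 2
  Position 2 ('f'): window [2,2] length 1
  Position 3 ('h'): window [2,3] length 2
  Position 4 ('h'): repeat (last at 3), move window start to 4
  Position 4 ('h'): window [4,4] length 1
  Position 5 ('f'): window [4,5] length 2
  Position 6 ('d'): window [4,6] length 3 -- new best
  Position 7 ('d'): repeat (last at 6), move window start to 7
  Position 7 ('d'): window [7,7] length 1
Longest substring with no repeats: "hfd" with length 3

3


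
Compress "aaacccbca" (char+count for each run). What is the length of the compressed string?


Input: aaacccbca
Runs:
  'a' x 3 => "a3"
  'c' x 3 => "c3"
  'b' x 1 => "b1"
  'c' x 1 => "c1"
  'a' x 1 => "a1"
Compressed: "a3c3b1c1a1"
Compressed length: 10

10


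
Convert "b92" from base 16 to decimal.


Input: "b92" in base 16
Positional expansion:
  Digit 'b' (value 11) x 16^2 = 2816
  Digit '9' (value 9) x 16^1 = 144
  Digit '2' (value 2) x 16^0 = 2
Sum = 2962

2962


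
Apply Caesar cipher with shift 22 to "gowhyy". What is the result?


Caesar cipher: shift "gowhyy" by 22
  'g' (pos 6) + 22 = pos 2 = 'c'
  'o' (pos 14) + 22 = pos 10 = 'k'
  'w' (pos 22) + 22 = pos 18 = 's'
  'h' (pos 7) + 22 = pos 3 = 'd'
  'y' (pos 24) + 22 = pos 20 = 'u'
  'y' (pos 24) + 22 = pos 20 = 'u'
Result: cksduu

cksduu


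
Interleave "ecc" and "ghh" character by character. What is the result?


Interleaving "ecc" and "ghh":
  Position 0: 'e' from first, 'g' from second => "eg"
  Position 1: 'c' from first, 'h' from second => "ch"
  Position 2: 'c' from first, 'h' from second => "ch"
Result: egchch

egchch


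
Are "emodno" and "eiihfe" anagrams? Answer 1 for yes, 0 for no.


Strings: "emodno", "eiihfe"
Sorted first:  demnoo
Sorted second: eefhii
Differ at position 0: 'd' vs 'e' => not anagrams

0


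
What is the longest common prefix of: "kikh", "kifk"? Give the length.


Words: kikh, kifk
  Position 0: all 'k' => match
  Position 1: all 'i' => match
  Position 2: ('k', 'f') => mismatch, stop
LCP = "ki" (length 2)

2


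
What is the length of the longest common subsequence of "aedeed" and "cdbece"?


LCS of "aedeed" and "cdbece"
DP table:
           c    d    b    e    c    e
      0    0    0    0    0    0    0
  a   0    0    0    0    0    0    0
  e   0    0    0    0    1    1    1
  d   0    0    1    1    1    1    1
  e   0    0    1    1    2    2    2
  e   0    0    1    1    2    2    3
  d   0    0    1    1    2    2    3
LCS length = dp[6][6] = 3

3


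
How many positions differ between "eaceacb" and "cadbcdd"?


Comparing "eaceacb" and "cadbcdd" position by position:
  Position 0: 'e' vs 'c' => DIFFER
  Position 1: 'a' vs 'a' => same
  Position 2: 'c' vs 'd' => DIFFER
  Position 3: 'e' vs 'b' => DIFFER
  Position 4: 'a' vs 'c' => DIFFER
  Position 5: 'c' vs 'd' => DIFFER
  Position 6: 'b' vs 'd' => DIFFER
Positions that differ: 6

6


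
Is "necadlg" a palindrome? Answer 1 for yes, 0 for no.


Input: necadlg
Reversed: gldacen
  Compare pos 0 ('n') with pos 6 ('g'): MISMATCH
  Compare pos 1 ('e') with pos 5 ('l'): MISMATCH
  Compare pos 2 ('c') with pos 4 ('d'): MISMATCH
Result: not a palindrome

0


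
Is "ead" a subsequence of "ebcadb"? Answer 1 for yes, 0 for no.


Check if "ead" is a subsequence of "ebcadb"
Greedy scan:
  Position 0 ('e'): matches sub[0] = 'e'
  Position 1 ('b'): no match needed
  Position 2 ('c'): no match needed
  Position 3 ('a'): matches sub[1] = 'a'
  Position 4 ('d'): matches sub[2] = 'd'
  Position 5 ('b'): no match needed
All 3 characters matched => is a subsequence

1


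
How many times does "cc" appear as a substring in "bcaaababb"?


Searching for "cc" in "bcaaababb"
Scanning each position:
  Position 0: "bc" => no
  Position 1: "ca" => no
  Position 2: "aa" => no
  Position 3: "aa" => no
  Position 4: "ab" => no
  Position 5: "ba" => no
  Position 6: "ab" => no
  Position 7: "bb" => no
Total occurrences: 0

0


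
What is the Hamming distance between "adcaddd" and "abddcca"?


Comparing "adcaddd" and "abddcca" position by position:
  Position 0: 'a' vs 'a' => same
  Position 1: 'd' vs 'b' => differ
  Position 2: 'c' vs 'd' => differ
  Position 3: 'a' vs 'd' => differ
  Position 4: 'd' vs 'c' => differ
  Position 5: 'd' vs 'c' => differ
  Position 6: 'd' vs 'a' => differ
Total differences (Hamming distance): 6

6


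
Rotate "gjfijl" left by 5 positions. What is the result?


Input: "gjfijl", rotate left by 5
First 5 characters: "gjfij"
Remaining characters: "l"
Concatenate remaining + first: "l" + "gjfij" = "lgjfij"

lgjfij


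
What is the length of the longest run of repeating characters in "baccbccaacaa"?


Input: "baccbccaacaa"
Scanning for longest run:
  Position 1 ('a'): new char, reset run to 1
  Position 2 ('c'): new char, reset run to 1
  Position 3 ('c'): continues run of 'c', length=2
  Position 4 ('b'): new char, reset run to 1
  Position 5 ('c'): new char, reset run to 1
  Position 6 ('c'): continues run of 'c', length=2
  Position 7 ('a'): new char, reset run to 1
  Position 8 ('a'): continues run of 'a', length=2
  Position 9 ('c'): new char, reset run to 1
  Position 10 ('a'): new char, reset run to 1
  Position 11 ('a'): continues run of 'a', length=2
Longest run: 'c' with length 2

2


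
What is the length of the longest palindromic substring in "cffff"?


Input: "cffff"
Checking substrings for palindromes:
  [1:5] "ffff" (len 4) => palindrome
  [1:4] "fff" (len 3) => palindrome
  [2:5] "fff" (len 3) => palindrome
  [1:3] "ff" (len 2) => palindrome
  [2:4] "ff" (len 2) => palindrome
  [3:5] "ff" (len 2) => palindrome
Longest palindromic substring: "ffff" with length 4

4


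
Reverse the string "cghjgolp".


Input: cghjgolp
Reading characters right to left:
  Position 7: 'p'
  Position 6: 'l'
  Position 5: 'o'
  Position 4: 'g'
  Position 3: 'j'
  Position 2: 'h'
  Position 1: 'g'
  Position 0: 'c'
Reversed: plogjhgc

plogjhgc


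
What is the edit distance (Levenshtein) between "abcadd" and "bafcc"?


Computing edit distance: "abcadd" -> "bafcc"
DP table:
           b    a    f    c    c
      0    1    2    3    4    5
  a   1    1    1    2    3    4
  b   2    1    2    2    3    4
  c   3    2    2    3    2    3
  a   4    3    2    3    3    3
  d   5    4    3    3    4    4
  d   6    5    4    4    4    5
Edit distance = dp[6][5] = 5

5


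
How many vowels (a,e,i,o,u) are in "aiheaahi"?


Input: aiheaahi
Checking each character:
  'a' at position 0: vowel (running total: 1)
  'i' at position 1: vowel (running total: 2)
  'h' at position 2: consonant
  'e' at position 3: vowel (running total: 3)
  'a' at position 4: vowel (running total: 4)
  'a' at position 5: vowel (running total: 5)
  'h' at position 6: consonant
  'i' at position 7: vowel (running total: 6)
Total vowels: 6

6


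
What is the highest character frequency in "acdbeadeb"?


Input: acdbeadeb
Character counts:
  'a': 2
  'b': 2
  'c': 1
  'd': 2
  'e': 2
Maximum frequency: 2

2


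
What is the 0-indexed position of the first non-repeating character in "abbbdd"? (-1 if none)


Input: abbbdd
Character frequencies:
  'a': 1
  'b': 3
  'd': 2
Scanning left to right for freq == 1:
  Position 0 ('a'): unique! => answer = 0

0


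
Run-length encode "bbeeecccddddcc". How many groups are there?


Input: bbeeecccddddcc
Scanning for consecutive runs:
  Group 1: 'b' x 2 (positions 0-1)
  Group 2: 'e' x 3 (positions 2-4)
  Group 3: 'c' x 3 (positions 5-7)
  Group 4: 'd' x 4 (positions 8-11)
  Group 5: 'c' x 2 (positions 12-13)
Total groups: 5

5


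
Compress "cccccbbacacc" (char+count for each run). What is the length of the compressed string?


Input: cccccbbacacc
Runs:
  'c' x 5 => "c5"
  'b' x 2 => "b2"
  'a' x 1 => "a1"
  'c' x 1 => "c1"
  'a' x 1 => "a1"
  'c' x 2 => "c2"
Compressed: "c5b2a1c1a1c2"
Compressed length: 12

12


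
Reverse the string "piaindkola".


Input: piaindkola
Reading characters right to left:
  Position 9: 'a'
  Position 8: 'l'
  Position 7: 'o'
  Position 6: 'k'
  Position 5: 'd'
  Position 4: 'n'
  Position 3: 'i'
  Position 2: 'a'
  Position 1: 'i'
  Position 0: 'p'
Reversed: alokdniaip

alokdniaip


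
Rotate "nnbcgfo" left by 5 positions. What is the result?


Input: "nnbcgfo", rotate left by 5
First 5 characters: "nnbcg"
Remaining characters: "fo"
Concatenate remaining + first: "fo" + "nnbcg" = "fonnbcg"

fonnbcg


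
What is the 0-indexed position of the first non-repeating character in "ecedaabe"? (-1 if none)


Input: ecedaabe
Character frequencies:
  'a': 2
  'b': 1
  'c': 1
  'd': 1
  'e': 3
Scanning left to right for freq == 1:
  Position 0 ('e'): freq=3, skip
  Position 1 ('c'): unique! => answer = 1

1


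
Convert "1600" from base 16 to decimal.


Input: "1600" in base 16
Positional expansion:
  Digit '1' (value 1) x 16^3 = 4096
  Digit '6' (value 6) x 16^2 = 1536
  Digit '0' (value 0) x 16^1 = 0
  Digit '0' (value 0) x 16^0 = 0
Sum = 5632

5632


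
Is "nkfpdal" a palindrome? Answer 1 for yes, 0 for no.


Input: nkfpdal
Reversed: ladpfkn
  Compare pos 0 ('n') with pos 6 ('l'): MISMATCH
  Compare pos 1 ('k') with pos 5 ('a'): MISMATCH
  Compare pos 2 ('f') with pos 4 ('d'): MISMATCH
Result: not a palindrome

0


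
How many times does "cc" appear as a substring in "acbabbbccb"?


Searching for "cc" in "acbabbbccb"
Scanning each position:
  Position 0: "ac" => no
  Position 1: "cb" => no
  Position 2: "ba" => no
  Position 3: "ab" => no
  Position 4: "bb" => no
  Position 5: "bb" => no
  Position 6: "bc" => no
  Position 7: "cc" => MATCH
  Position 8: "cb" => no
Total occurrences: 1

1


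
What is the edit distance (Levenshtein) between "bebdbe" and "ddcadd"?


Computing edit distance: "bebdbe" -> "ddcadd"
DP table:
           d    d    c    a    d    d
      0    1    2    3    4    5    6
  b   1    1    2    3    4    5    6
  e   2    2    2    3    4    5    6
  b   3    3    3    3    4    5    6
  d   4    3    3    4    4    4    5
  b   5    4    4    4    5    5    5
  e   6    5    5    5    5    6    6
Edit distance = dp[6][6] = 6

6


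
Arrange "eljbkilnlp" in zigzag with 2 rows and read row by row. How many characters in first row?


Zigzag "eljbkilnlp" into 2 rows:
Placing characters:
  'e' => row 0
  'l' => row 1
  'j' => row 0
  'b' => row 1
  'k' => row 0
  'i' => row 1
  'l' => row 0
  'n' => row 1
  'l' => row 0
  'p' => row 1
Rows:
  Row 0: "ejkll"
  Row 1: "lbinp"
First row length: 5

5


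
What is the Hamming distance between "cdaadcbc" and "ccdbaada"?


Comparing "cdaadcbc" and "ccdbaada" position by position:
  Position 0: 'c' vs 'c' => same
  Position 1: 'd' vs 'c' => differ
  Position 2: 'a' vs 'd' => differ
  Position 3: 'a' vs 'b' => differ
  Position 4: 'd' vs 'a' => differ
  Position 5: 'c' vs 'a' => differ
  Position 6: 'b' vs 'd' => differ
  Position 7: 'c' vs 'a' => differ
Total differences (Hamming distance): 7

7


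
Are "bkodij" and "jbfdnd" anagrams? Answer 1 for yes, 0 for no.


Strings: "bkodij", "jbfdnd"
Sorted first:  bdijko
Sorted second: bddfjn
Differ at position 2: 'i' vs 'd' => not anagrams

0


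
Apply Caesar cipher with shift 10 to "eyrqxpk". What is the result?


Caesar cipher: shift "eyrqxpk" by 10
  'e' (pos 4) + 10 = pos 14 = 'o'
  'y' (pos 24) + 10 = pos 8 = 'i'
  'r' (pos 17) + 10 = pos 1 = 'b'
  'q' (pos 16) + 10 = pos 0 = 'a'
  'x' (pos 23) + 10 = pos 7 = 'h'
  'p' (pos 15) + 10 = pos 25 = 'z'
  'k' (pos 10) + 10 = pos 20 = 'u'
Result: oibahzu

oibahzu


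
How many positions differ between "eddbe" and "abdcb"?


Comparing "eddbe" and "abdcb" position by position:
  Position 0: 'e' vs 'a' => DIFFER
  Position 1: 'd' vs 'b' => DIFFER
  Position 2: 'd' vs 'd' => same
  Position 3: 'b' vs 'c' => DIFFER
  Position 4: 'e' vs 'b' => DIFFER
Positions that differ: 4

4


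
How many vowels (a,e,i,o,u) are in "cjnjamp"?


Input: cjnjamp
Checking each character:
  'c' at position 0: consonant
  'j' at position 1: consonant
  'n' at position 2: consonant
  'j' at position 3: consonant
  'a' at position 4: vowel (running total: 1)
  'm' at position 5: consonant
  'p' at position 6: consonant
Total vowels: 1

1


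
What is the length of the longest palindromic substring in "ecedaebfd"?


Input: "ecedaebfd"
Checking substrings for palindromes:
  [0:3] "ece" (len 3) => palindrome
Longest palindromic substring: "ece" with length 3

3


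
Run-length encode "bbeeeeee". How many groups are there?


Input: bbeeeeee
Scanning for consecutive runs:
  Group 1: 'b' x 2 (positions 0-1)
  Group 2: 'e' x 6 (positions 2-7)
Total groups: 2

2


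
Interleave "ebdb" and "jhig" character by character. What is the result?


Interleaving "ebdb" and "jhig":
  Position 0: 'e' from first, 'j' from second => "ej"
  Position 1: 'b' from first, 'h' from second => "bh"
  Position 2: 'd' from first, 'i' from second => "di"
  Position 3: 'b' from first, 'g' from second => "bg"
Result: ejbhdibg

ejbhdibg


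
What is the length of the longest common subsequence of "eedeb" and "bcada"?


LCS of "eedeb" and "bcada"
DP table:
           b    c    a    d    a
      0    0    0    0    0    0
  e   0    0    0    0    0    0
  e   0    0    0    0    0    0
  d   0    0    0    0    1    1
  e   0    0    0    0    1    1
  b   0    1    1    1    1    1
LCS length = dp[5][5] = 1

1


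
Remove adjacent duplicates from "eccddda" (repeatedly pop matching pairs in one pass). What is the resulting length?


Input: eccddda
Stack-based adjacent duplicate removal:
  Read 'e': push. Stack: e
  Read 'c': push. Stack: ec
  Read 'c': matches stack top 'c' => pop. Stack: e
  Read 'd': push. Stack: ed
  Read 'd': matches stack top 'd' => pop. Stack: e
  Read 'd': push. Stack: ed
  Read 'a': push. Stack: eda
Final stack: "eda" (length 3)

3


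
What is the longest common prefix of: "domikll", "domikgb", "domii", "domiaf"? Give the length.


Words: domikll, domikgb, domii, domiaf
  Position 0: all 'd' => match
  Position 1: all 'o' => match
  Position 2: all 'm' => match
  Position 3: all 'i' => match
  Position 4: ('k', 'k', 'i', 'a') => mismatch, stop
LCP = "domi" (length 4)

4


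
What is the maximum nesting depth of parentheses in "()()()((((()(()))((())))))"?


Input: "()()()((((()(()))((())))))"
Tracking depth:
  Position 0 '(': depth becomes 1
  Position 1 ')': depth becomes 0
  Position 2 '(': depth becomes 1
  Position 3 ')': depth becomes 0
  Position 4 '(': depth becomes 1
  Position 5 ')': depth becomes 0
  Position 6 '(': depth becomes 1
  Position 7 '(': depth becomes 2
  Position 8 '(': depth becomes 3
  Position 9 '(': depth becomes 4
  Position 10 '(': depth becomes 5
  Position 11 ')': depth becomes 4
  Position 12 '(': depth becomes 5
  Position 13 '(': depth becomes 6
  Position 14 ')': depth becomes 5
  Position 15 ')': depth becomes 4
  Position 16 ')': depth becomes 3
  Position 17 '(': depth becomes 4
  Position 18 '(': depth becomes 5
  Position 19 '(': depth becomes 6
  Position 20 ')': depth becomes 5
  Position 21 ')': depth becomes 4
  Position 22 ')': depth becomes 3
  Position 23 ')': depth becomes 2
  Position 24 ')': depth becomes 1
  Position 25 ')': depth becomes 0
Maximum depth reached: 6

6


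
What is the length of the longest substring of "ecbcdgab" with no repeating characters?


Input: "ecbcdgab"
Sliding window (track last position of each char):
  Position 0 ('e'): window [0,0] length 1 -- new best
  Position 1 ('c'): window [0,1] length 2 -- new best
  Position 2 ('b'): window [0,2] length 3 -- new best
  Position 3 ('c'): repeat (last at 1), move window start to 2
  Position 3 ('c'): window [2,3] length 2
  Position 4 ('d'): window [2,4] length 3
  Position 5 ('g'): window [2,5] length 4 -- new best
  Position 6 ('a'): window [2,6] length 5 -- new best
  Position 7 ('b'): repeat (last at 2), move window start to 3
  Position 7 ('b'): window [3,7] length 5
Longest substring with no repeats: "bcdga" with length 5

5


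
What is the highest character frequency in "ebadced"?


Input: ebadced
Character counts:
  'a': 1
  'b': 1
  'c': 1
  'd': 2
  'e': 2
Maximum frequency: 2

2


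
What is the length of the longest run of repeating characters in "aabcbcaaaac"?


Input: "aabcbcaaaac"
Scanning for longest run:
  Position 1 ('a'): continues run of 'a', length=2
  Position 2 ('b'): new char, reset run to 1
  Position 3 ('c'): new char, reset run to 1
  Position 4 ('b'): new char, reset run to 1
  Position 5 ('c'): new char, reset run to 1
  Position 6 ('a'): new char, reset run to 1
  Position 7 ('a'): continues run of 'a', length=2
  Position 8 ('a'): continues run of 'a', length=3
  Position 9 ('a'): continues run of 'a', length=4
  Position 10 ('c'): new char, reset run to 1
Longest run: 'a' with length 4

4


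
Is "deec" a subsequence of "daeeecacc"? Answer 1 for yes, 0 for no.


Check if "deec" is a subsequence of "daeeecacc"
Greedy scan:
  Position 0 ('d'): matches sub[0] = 'd'
  Position 1 ('a'): no match needed
  Position 2 ('e'): matches sub[1] = 'e'
  Position 3 ('e'): matches sub[2] = 'e'
  Position 4 ('e'): no match needed
  Position 5 ('c'): matches sub[3] = 'c'
  Position 6 ('a'): no match needed
  Position 7 ('c'): no match needed
  Position 8 ('c'): no match needed
All 4 characters matched => is a subsequence

1


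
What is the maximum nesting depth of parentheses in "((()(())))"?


Input: "((()(())))"
Tracking depth:
  Position 0 '(': depth becomes 1
  Position 1 '(': depth becomes 2
  Position 2 '(': depth becomes 3
  Position 3 ')': depth becomes 2
  Position 4 '(': depth becomes 3
  Position 5 '(': depth becomes 4
  Position 6 ')': depth becomes 3
  Position 7 ')': depth becomes 2
  Position 8 ')': depth becomes 1
  Position 9 ')': depth becomes 0
Maximum depth reached: 4

4


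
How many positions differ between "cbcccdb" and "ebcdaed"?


Comparing "cbcccdb" and "ebcdaed" position by position:
  Position 0: 'c' vs 'e' => DIFFER
  Position 1: 'b' vs 'b' => same
  Position 2: 'c' vs 'c' => same
  Position 3: 'c' vs 'd' => DIFFER
  Position 4: 'c' vs 'a' => DIFFER
  Position 5: 'd' vs 'e' => DIFFER
  Position 6: 'b' vs 'd' => DIFFER
Positions that differ: 5

5


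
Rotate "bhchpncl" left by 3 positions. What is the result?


Input: "bhchpncl", rotate left by 3
First 3 characters: "bhc"
Remaining characters: "hpncl"
Concatenate remaining + first: "hpncl" + "bhc" = "hpnclbhc"

hpnclbhc


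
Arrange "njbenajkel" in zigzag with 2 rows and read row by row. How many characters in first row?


Zigzag "njbenajkel" into 2 rows:
Placing characters:
  'n' => row 0
  'j' => row 1
  'b' => row 0
  'e' => row 1
  'n' => row 0
  'a' => row 1
  'j' => row 0
  'k' => row 1
  'e' => row 0
  'l' => row 1
Rows:
  Row 0: "nbnje"
  Row 1: "jeakl"
First row length: 5

5


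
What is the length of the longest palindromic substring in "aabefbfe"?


Input: "aabefbfe"
Checking substrings for palindromes:
  [3:8] "efbfe" (len 5) => palindrome
  [4:7] "fbf" (len 3) => palindrome
  [0:2] "aa" (len 2) => palindrome
Longest palindromic substring: "efbfe" with length 5

5


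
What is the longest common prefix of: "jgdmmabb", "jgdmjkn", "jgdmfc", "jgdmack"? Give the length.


Words: jgdmmabb, jgdmjkn, jgdmfc, jgdmack
  Position 0: all 'j' => match
  Position 1: all 'g' => match
  Position 2: all 'd' => match
  Position 3: all 'm' => match
  Position 4: ('m', 'j', 'f', 'a') => mismatch, stop
LCP = "jgdm" (length 4)

4


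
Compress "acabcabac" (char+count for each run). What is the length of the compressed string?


Input: acabcabac
Runs:
  'a' x 1 => "a1"
  'c' x 1 => "c1"
  'a' x 1 => "a1"
  'b' x 1 => "b1"
  'c' x 1 => "c1"
  'a' x 1 => "a1"
  'b' x 1 => "b1"
  'a' x 1 => "a1"
  'c' x 1 => "c1"
Compressed: "a1c1a1b1c1a1b1a1c1"
Compressed length: 18

18


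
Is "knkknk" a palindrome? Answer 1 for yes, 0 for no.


Input: knkknk
Reversed: knkknk
  Compare pos 0 ('k') with pos 5 ('k'): match
  Compare pos 1 ('n') with pos 4 ('n'): match
  Compare pos 2 ('k') with pos 3 ('k'): match
Result: palindrome

1


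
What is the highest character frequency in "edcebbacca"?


Input: edcebbacca
Character counts:
  'a': 2
  'b': 2
  'c': 3
  'd': 1
  'e': 2
Maximum frequency: 3

3


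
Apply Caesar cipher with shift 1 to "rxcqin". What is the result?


Caesar cipher: shift "rxcqin" by 1
  'r' (pos 17) + 1 = pos 18 = 's'
  'x' (pos 23) + 1 = pos 24 = 'y'
  'c' (pos 2) + 1 = pos 3 = 'd'
  'q' (pos 16) + 1 = pos 17 = 'r'
  'i' (pos 8) + 1 = pos 9 = 'j'
  'n' (pos 13) + 1 = pos 14 = 'o'
Result: sydrjo

sydrjo


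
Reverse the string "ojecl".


Input: ojecl
Reading characters right to left:
  Position 4: 'l'
  Position 3: 'c'
  Position 2: 'e'
  Position 1: 'j'
  Position 0: 'o'
Reversed: lcejo

lcejo


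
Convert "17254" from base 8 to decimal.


Input: "17254" in base 8
Positional expansion:
  Digit '1' (value 1) x 8^4 = 4096
  Digit '7' (value 7) x 8^3 = 3584
  Digit '2' (value 2) x 8^2 = 128
  Digit '5' (value 5) x 8^1 = 40
  Digit '4' (value 4) x 8^0 = 4
Sum = 7852

7852


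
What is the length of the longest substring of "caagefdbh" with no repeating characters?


Input: "caagefdbh"
Sliding window (track last position of each char):
  Position 0 ('c'): window [0,0] length 1 -- new best
  Position 1 ('a'): window [0,1] length 2 -- new best
  Position 2 ('a'): repeat (last at 1), move window start to 2
  Position 2 ('a'): window [2,2] length 1
  Position 3 ('g'): window [2,3] length 2
  Position 4 ('e'): window [2,4] length 3 -- new best
  Position 5 ('f'): window [2,5] length 4 -- new best
  Position 6 ('d'): window [2,6] length 5 -- new best
  Position 7 ('b'): window [2,7] length 6 -- new best
  Position 8 ('h'): window [2,8] length 7 -- new best
Longest substring with no repeats: "agefdbh" with length 7

7


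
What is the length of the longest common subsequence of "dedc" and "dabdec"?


LCS of "dedc" and "dabdec"
DP table:
           d    a    b    d    e    c
      0    0    0    0    0    0    0
  d   0    1    1    1    1    1    1
  e   0    1    1    1    1    2    2
  d   0    1    1    1    2    2    2
  c   0    1    1    1    2    2    3
LCS length = dp[4][6] = 3

3


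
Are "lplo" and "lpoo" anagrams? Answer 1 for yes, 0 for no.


Strings: "lplo", "lpoo"
Sorted first:  llop
Sorted second: loop
Differ at position 1: 'l' vs 'o' => not anagrams

0


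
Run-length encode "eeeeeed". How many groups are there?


Input: eeeeeed
Scanning for consecutive runs:
  Group 1: 'e' x 6 (positions 0-5)
  Group 2: 'd' x 1 (positions 6-6)
Total groups: 2

2


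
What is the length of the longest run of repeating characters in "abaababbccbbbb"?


Input: "abaababbccbbbb"
Scanning for longest run:
  Position 1 ('b'): new char, reset run to 1
  Position 2 ('a'): new char, reset run to 1
  Position 3 ('a'): continues run of 'a', length=2
  Position 4 ('b'): new char, reset run to 1
  Position 5 ('a'): new char, reset run to 1
  Position 6 ('b'): new char, reset run to 1
  Position 7 ('b'): continues run of 'b', length=2
  Position 8 ('c'): new char, reset run to 1
  Position 9 ('c'): continues run of 'c', length=2
  Position 10 ('b'): new char, reset run to 1
  Position 11 ('b'): continues run of 'b', length=2
  Position 12 ('b'): continues run of 'b', length=3
  Position 13 ('b'): continues run of 'b', length=4
Longest run: 'b' with length 4

4


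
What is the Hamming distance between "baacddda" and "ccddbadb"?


Comparing "baacddda" and "ccddbadb" position by position:
  Position 0: 'b' vs 'c' => differ
  Position 1: 'a' vs 'c' => differ
  Position 2: 'a' vs 'd' => differ
  Position 3: 'c' vs 'd' => differ
  Position 4: 'd' vs 'b' => differ
  Position 5: 'd' vs 'a' => differ
  Position 6: 'd' vs 'd' => same
  Position 7: 'a' vs 'b' => differ
Total differences (Hamming distance): 7

7


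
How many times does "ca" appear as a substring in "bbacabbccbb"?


Searching for "ca" in "bbacabbccbb"
Scanning each position:
  Position 0: "bb" => no
  Position 1: "ba" => no
  Position 2: "ac" => no
  Position 3: "ca" => MATCH
  Position 4: "ab" => no
  Position 5: "bb" => no
  Position 6: "bc" => no
  Position 7: "cc" => no
  Position 8: "cb" => no
  Position 9: "bb" => no
Total occurrences: 1

1


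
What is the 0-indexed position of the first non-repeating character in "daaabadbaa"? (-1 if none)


Input: daaabadbaa
Character frequencies:
  'a': 6
  'b': 2
  'd': 2
Scanning left to right for freq == 1:
  Position 0 ('d'): freq=2, skip
  Position 1 ('a'): freq=6, skip
  Position 2 ('a'): freq=6, skip
  Position 3 ('a'): freq=6, skip
  Position 4 ('b'): freq=2, skip
  Position 5 ('a'): freq=6, skip
  Position 6 ('d'): freq=2, skip
  Position 7 ('b'): freq=2, skip
  Position 8 ('a'): freq=6, skip
  Position 9 ('a'): freq=6, skip
  No unique character found => answer = -1

-1


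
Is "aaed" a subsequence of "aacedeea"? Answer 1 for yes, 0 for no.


Check if "aaed" is a subsequence of "aacedeea"
Greedy scan:
  Position 0 ('a'): matches sub[0] = 'a'
  Position 1 ('a'): matches sub[1] = 'a'
  Position 2 ('c'): no match needed
  Position 3 ('e'): matches sub[2] = 'e'
  Position 4 ('d'): matches sub[3] = 'd'
  Position 5 ('e'): no match needed
  Position 6 ('e'): no match needed
  Position 7 ('a'): no match needed
All 4 characters matched => is a subsequence

1


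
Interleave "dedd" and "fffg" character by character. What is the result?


Interleaving "dedd" and "fffg":
  Position 0: 'd' from first, 'f' from second => "df"
  Position 1: 'e' from first, 'f' from second => "ef"
  Position 2: 'd' from first, 'f' from second => "df"
  Position 3: 'd' from first, 'g' from second => "dg"
Result: dfefdfdg

dfefdfdg


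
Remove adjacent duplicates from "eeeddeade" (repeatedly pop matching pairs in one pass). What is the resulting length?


Input: eeeddeade
Stack-based adjacent duplicate removal:
  Read 'e': push. Stack: e
  Read 'e': matches stack top 'e' => pop. Stack: (empty)
  Read 'e': push. Stack: e
  Read 'd': push. Stack: ed
  Read 'd': matches stack top 'd' => pop. Stack: e
  Read 'e': matches stack top 'e' => pop. Stack: (empty)
  Read 'a': push. Stack: a
  Read 'd': push. Stack: ad
  Read 'e': push. Stack: ade
Final stack: "ade" (length 3)

3


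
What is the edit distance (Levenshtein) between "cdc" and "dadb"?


Computing edit distance: "cdc" -> "dadb"
DP table:
           d    a    d    b
      0    1    2    3    4
  c   1    1    2    3    4
  d   2    1    2    2    3
  c   3    2    2    3    3
Edit distance = dp[3][4] = 3

3


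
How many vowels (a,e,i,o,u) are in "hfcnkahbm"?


Input: hfcnkahbm
Checking each character:
  'h' at position 0: consonant
  'f' at position 1: consonant
  'c' at position 2: consonant
  'n' at position 3: consonant
  'k' at position 4: consonant
  'a' at position 5: vowel (running total: 1)
  'h' at position 6: consonant
  'b' at position 7: consonant
  'm' at position 8: consonant
Total vowels: 1

1


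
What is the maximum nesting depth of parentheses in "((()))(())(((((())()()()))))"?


Input: "((()))(())(((((())()()()))))"
Tracking depth:
  Position 0 '(': depth becomes 1
  Position 1 '(': depth becomes 2
  Position 2 '(': depth becomes 3
  Position 3 ')': depth becomes 2
  Position 4 ')': depth becomes 1
  Position 5 ')': depth becomes 0
  Position 6 '(': depth becomes 1
  Position 7 '(': depth becomes 2
  Position 8 ')': depth becomes 1
  Position 9 ')': depth becomes 0
  Position 10 '(': depth becomes 1
  Position 11 '(': depth becomes 2
  Position 12 '(': depth becomes 3
  Position 13 '(': depth becomes 4
  Position 14 '(': depth becomes 5
  Position 15 '(': depth becomes 6
  Position 16 ')': depth becomes 5
  Position 17 ')': depth becomes 4
  Position 18 '(': depth becomes 5
  Position 19 ')': depth becomes 4
  Position 20 '(': depth becomes 5
  Position 21 ')': depth becomes 4
  Position 22 '(': depth becomes 5
  Position 23 ')': depth becomes 4
  Position 24 ')': depth becomes 3
  Position 25 ')': depth becomes 2
  Position 26 ')': depth becomes 1
  Position 27 ')': depth becomes 0
Maximum depth reached: 6

6


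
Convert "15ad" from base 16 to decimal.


Input: "15ad" in base 16
Positional expansion:
  Digit '1' (value 1) x 16^3 = 4096
  Digit '5' (value 5) x 16^2 = 1280
  Digit 'a' (value 10) x 16^1 = 160
  Digit 'd' (value 13) x 16^0 = 13
Sum = 5549

5549


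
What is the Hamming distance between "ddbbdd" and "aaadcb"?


Comparing "ddbbdd" and "aaadcb" position by position:
  Position 0: 'd' vs 'a' => differ
  Position 1: 'd' vs 'a' => differ
  Position 2: 'b' vs 'a' => differ
  Position 3: 'b' vs 'd' => differ
  Position 4: 'd' vs 'c' => differ
  Position 5: 'd' vs 'b' => differ
Total differences (Hamming distance): 6

6


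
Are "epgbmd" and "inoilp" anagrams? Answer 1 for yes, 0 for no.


Strings: "epgbmd", "inoilp"
Sorted first:  bdegmp
Sorted second: iilnop
Differ at position 0: 'b' vs 'i' => not anagrams

0


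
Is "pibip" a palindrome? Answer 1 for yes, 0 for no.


Input: pibip
Reversed: pibip
  Compare pos 0 ('p') with pos 4 ('p'): match
  Compare pos 1 ('i') with pos 3 ('i'): match
Result: palindrome

1


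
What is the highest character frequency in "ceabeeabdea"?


Input: ceabeeabdea
Character counts:
  'a': 3
  'b': 2
  'c': 1
  'd': 1
  'e': 4
Maximum frequency: 4

4


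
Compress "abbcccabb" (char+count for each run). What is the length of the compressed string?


Input: abbcccabb
Runs:
  'a' x 1 => "a1"
  'b' x 2 => "b2"
  'c' x 3 => "c3"
  'a' x 1 => "a1"
  'b' x 2 => "b2"
Compressed: "a1b2c3a1b2"
Compressed length: 10

10


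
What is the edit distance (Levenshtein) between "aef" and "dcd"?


Computing edit distance: "aef" -> "dcd"
DP table:
           d    c    d
      0    1    2    3
  a   1    1    2    3
  e   2    2    2    3
  f   3    3    3    3
Edit distance = dp[3][3] = 3

3


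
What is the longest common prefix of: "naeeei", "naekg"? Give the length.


Words: naeeei, naekg
  Position 0: all 'n' => match
  Position 1: all 'a' => match
  Position 2: all 'e' => match
  Position 3: ('e', 'k') => mismatch, stop
LCP = "nae" (length 3)

3


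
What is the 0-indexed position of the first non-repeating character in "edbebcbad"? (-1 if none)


Input: edbebcbad
Character frequencies:
  'a': 1
  'b': 3
  'c': 1
  'd': 2
  'e': 2
Scanning left to right for freq == 1:
  Position 0 ('e'): freq=2, skip
  Position 1 ('d'): freq=2, skip
  Position 2 ('b'): freq=3, skip
  Position 3 ('e'): freq=2, skip
  Position 4 ('b'): freq=3, skip
  Position 5 ('c'): unique! => answer = 5

5


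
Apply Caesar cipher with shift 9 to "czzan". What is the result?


Caesar cipher: shift "czzan" by 9
  'c' (pos 2) + 9 = pos 11 = 'l'
  'z' (pos 25) + 9 = pos 8 = 'i'
  'z' (pos 25) + 9 = pos 8 = 'i'
  'a' (pos 0) + 9 = pos 9 = 'j'
  'n' (pos 13) + 9 = pos 22 = 'w'
Result: liijw

liijw


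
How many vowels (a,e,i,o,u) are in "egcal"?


Input: egcal
Checking each character:
  'e' at position 0: vowel (running total: 1)
  'g' at position 1: consonant
  'c' at position 2: consonant
  'a' at position 3: vowel (running total: 2)
  'l' at position 4: consonant
Total vowels: 2

2


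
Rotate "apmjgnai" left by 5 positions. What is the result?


Input: "apmjgnai", rotate left by 5
First 5 characters: "apmjg"
Remaining characters: "nai"
Concatenate remaining + first: "nai" + "apmjg" = "naiapmjg"

naiapmjg


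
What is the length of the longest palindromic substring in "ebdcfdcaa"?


Input: "ebdcfdcaa"
Checking substrings for palindromes:
  [7:9] "aa" (len 2) => palindrome
Longest palindromic substring: "aa" with length 2

2


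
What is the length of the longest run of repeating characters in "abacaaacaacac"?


Input: "abacaaacaacac"
Scanning for longest run:
  Position 1 ('b'): new char, reset run to 1
  Position 2 ('a'): new char, reset run to 1
  Position 3 ('c'): new char, reset run to 1
  Position 4 ('a'): new char, reset run to 1
  Position 5 ('a'): continues run of 'a', length=2
  Position 6 ('a'): continues run of 'a', length=3
  Position 7 ('c'): new char, reset run to 1
  Position 8 ('a'): new char, reset run to 1
  Position 9 ('a'): continues run of 'a', length=2
  Position 10 ('c'): new char, reset run to 1
  Position 11 ('a'): new char, reset run to 1
  Position 12 ('c'): new char, reset run to 1
Longest run: 'a' with length 3

3


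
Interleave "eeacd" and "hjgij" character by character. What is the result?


Interleaving "eeacd" and "hjgij":
  Position 0: 'e' from first, 'h' from second => "eh"
  Position 1: 'e' from first, 'j' from second => "ej"
  Position 2: 'a' from first, 'g' from second => "ag"
  Position 3: 'c' from first, 'i' from second => "ci"
  Position 4: 'd' from first, 'j' from second => "dj"
Result: ehejagcidj

ehejagcidj


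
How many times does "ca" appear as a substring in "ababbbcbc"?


Searching for "ca" in "ababbbcbc"
Scanning each position:
  Position 0: "ab" => no
  Position 1: "ba" => no
  Position 2: "ab" => no
  Position 3: "bb" => no
  Position 4: "bb" => no
  Position 5: "bc" => no
  Position 6: "cb" => no
  Position 7: "bc" => no
Total occurrences: 0

0


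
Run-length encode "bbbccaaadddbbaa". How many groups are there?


Input: bbbccaaadddbbaa
Scanning for consecutive runs:
  Group 1: 'b' x 3 (positions 0-2)
  Group 2: 'c' x 2 (positions 3-4)
  Group 3: 'a' x 3 (positions 5-7)
  Group 4: 'd' x 3 (positions 8-10)
  Group 5: 'b' x 2 (positions 11-12)
  Group 6: 'a' x 2 (positions 13-14)
Total groups: 6

6


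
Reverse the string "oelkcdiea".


Input: oelkcdiea
Reading characters right to left:
  Position 8: 'a'
  Position 7: 'e'
  Position 6: 'i'
  Position 5: 'd'
  Position 4: 'c'
  Position 3: 'k'
  Position 2: 'l'
  Position 1: 'e'
  Position 0: 'o'
Reversed: aeidckleo

aeidckleo


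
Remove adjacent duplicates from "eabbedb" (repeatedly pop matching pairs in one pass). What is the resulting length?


Input: eabbedb
Stack-based adjacent duplicate removal:
  Read 'e': push. Stack: e
  Read 'a': push. Stack: ea
  Read 'b': push. Stack: eab
  Read 'b': matches stack top 'b' => pop. Stack: ea
  Read 'e': push. Stack: eae
  Read 'd': push. Stack: eaed
  Read 'b': push. Stack: eaedb
Final stack: "eaedb" (length 5)

5


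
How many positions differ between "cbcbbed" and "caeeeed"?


Comparing "cbcbbed" and "caeeeed" position by position:
  Position 0: 'c' vs 'c' => same
  Position 1: 'b' vs 'a' => DIFFER
  Position 2: 'c' vs 'e' => DIFFER
  Position 3: 'b' vs 'e' => DIFFER
  Position 4: 'b' vs 'e' => DIFFER
  Position 5: 'e' vs 'e' => same
  Position 6: 'd' vs 'd' => same
Positions that differ: 4

4
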